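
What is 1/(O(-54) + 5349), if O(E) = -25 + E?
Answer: 1/5270 ≈ 0.00018975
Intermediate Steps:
1/(O(-54) + 5349) = 1/((-25 - 54) + 5349) = 1/(-79 + 5349) = 1/5270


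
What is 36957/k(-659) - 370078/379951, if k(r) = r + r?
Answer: -14529611911/500775418 ≈ -29.014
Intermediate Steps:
k(r) = 2*r
36957/k(-659) - 370078/379951 = 36957/((2*(-659))) - 370078/379951 = 36957/(-1318) - 370078*1/379951 = 36957*(-1/1318) - 370078/379951 = -36957/1318 - 370078/379951 = -14529611911/500775418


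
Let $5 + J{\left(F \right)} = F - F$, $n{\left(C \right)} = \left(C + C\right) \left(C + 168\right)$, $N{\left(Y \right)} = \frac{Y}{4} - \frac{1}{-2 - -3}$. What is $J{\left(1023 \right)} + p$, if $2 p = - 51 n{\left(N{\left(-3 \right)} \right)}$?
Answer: $\frac{237325}{16} \approx 14833.0$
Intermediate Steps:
$N{\left(Y \right)} = -1 + \frac{Y}{4}$ ($N{\left(Y \right)} = Y \frac{1}{4} - \frac{1}{-2 + 3} = \frac{Y}{4} - 1^{-1} = \frac{Y}{4} - 1 = -1 + \frac{Y}{4}$)
$n{\left(C \right)} = 2 C \left(168 + C\right)$
$J{\left(F \right)} = -5$ ($J{\left(F \right)} = -5 + \left(F - F\right) = -5 + 0 = -5$)
$p = \frac{237405}{16}$ ($p = \frac{\left(-51\right) 2 \left(-1 + \frac{1}{4} \left(-3\right)\right) \left(168 + \left(-1 + \frac{1}{4} \left(-3\right)\right)\right)}{2} = \frac{\left(-51\right) 2 \left(-1 - \frac{3}{4}\right) \left(168 - \frac{7}{4}\right)}{2} = \frac{\left(-51\right) 2 \left(- \frac{7}{4}\right) \left(168 - \frac{7}{4}\right)}{2} = \frac{\left(-51\right) 2 \left(- \frac{7}{4}\right) \frac{665}{4}}{2} = \frac{\left(-51\right) \left(- \frac{4655}{8}\right)}{2} = \frac{1}{2} \cdot \frac{237405}{8} = \frac{237405}{16} \approx 14838.0$)
$J{\left(1023 \right)} + p = -5 + \frac{237405}{16} = \frac{237325}{16}$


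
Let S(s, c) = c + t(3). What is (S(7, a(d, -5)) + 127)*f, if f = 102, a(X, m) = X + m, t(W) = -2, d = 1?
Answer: 12342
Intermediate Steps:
S(s, c) = -2 + c (S(s, c) = c - 2 = -2 + c)
(S(7, a(d, -5)) + 127)*f = ((-2 + (1 - 5)) + 127)*102 = ((-2 - 4) + 127)*102 = (-6 + 127)*102 = 121*102 = 12342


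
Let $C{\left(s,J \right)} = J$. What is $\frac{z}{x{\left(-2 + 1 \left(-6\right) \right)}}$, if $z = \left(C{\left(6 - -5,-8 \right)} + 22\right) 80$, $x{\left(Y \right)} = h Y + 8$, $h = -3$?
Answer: $35$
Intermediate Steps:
$x{\left(Y \right)} = 8 - 3 Y$ ($x{\left(Y \right)} = - 3 Y + 8 = 8 - 3 Y$)
$z = 1120$ ($z = \left(-8 + 22\right) 80 = 14 \cdot 80 = 1120$)
$\frac{z}{x{\left(-2 + 1 \left(-6\right) \right)}} = \frac{1120}{8 - 3 \left(-2 + 1 \left(-6\right)\right)} = \frac{1120}{8 - 3 \left(-2 - 6\right)} = \frac{1120}{8 - -24} = \frac{1120}{8 + 24} = \frac{1120}{32} = 1120 \cdot \frac{1}{32} = 35$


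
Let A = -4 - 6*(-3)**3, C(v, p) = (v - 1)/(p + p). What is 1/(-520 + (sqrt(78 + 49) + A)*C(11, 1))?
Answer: 54/13945 - sqrt(127)/13945 ≈ 0.0030642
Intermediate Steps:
C(v, p) = (-1 + v)/(2*p) (C(v, p) = (-1 + v)/((2*p)) = (-1 + v)*(1/(2*p)) = (-1 + v)/(2*p))
A = 158 (A = -4 - 6*(-27) = -4 + 162 = 158)
1/(-520 + (sqrt(78 + 49) + A)*C(11, 1)) = 1/(-520 + (sqrt(78 + 49) + 158)*((1/2)*(-1 + 11)/1)) = 1/(-520 + (sqrt(127) + 158)*((1/2)*1*10)) = 1/(-520 + (158 + sqrt(127))*5) = 1/(-520 + (790 + 5*sqrt(127))) = 1/(270 + 5*sqrt(127))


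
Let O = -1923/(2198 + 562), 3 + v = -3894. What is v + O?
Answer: -3585881/920 ≈ -3897.7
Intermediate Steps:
v = -3897 (v = -3 - 3894 = -3897)
O = -641/920 (O = -1923/2760 = -1923*1/2760 = -641/920 ≈ -0.69674)
v + O = -3897 - 641/920 = -3585881/920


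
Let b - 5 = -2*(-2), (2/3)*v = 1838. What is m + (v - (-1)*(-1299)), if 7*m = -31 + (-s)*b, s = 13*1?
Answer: 10058/7 ≈ 1436.9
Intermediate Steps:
s = 13
v = 2757 (v = (3/2)*1838 = 2757)
b = 9 (b = 5 - 2*(-2) = 5 + 4 = 9)
m = -148/7 (m = (-31 - 1*13*9)/7 = (-31 - 13*9)/7 = (-31 - 117)/7 = (⅐)*(-148) = -148/7 ≈ -21.143)
m + (v - (-1)*(-1299)) = -148/7 + (2757 - (-1)*(-1299)) = -148/7 + (2757 - 1*1299) = -148/7 + (2757 - 1299) = -148/7 + 1458 = 10058/7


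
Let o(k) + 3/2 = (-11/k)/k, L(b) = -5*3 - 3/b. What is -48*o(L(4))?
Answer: 98072/1323 ≈ 74.129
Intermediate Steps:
L(b) = -15 - 3/b
o(k) = -3/2 - 11/k² (o(k) = -3/2 + (-11/k)/k = -3/2 - 11/k²)
-48*o(L(4)) = -48*(-3/2 - 11/(-15 - 3/4)²) = -48*(-3/2 - 11/(-15 - 3*¼)²) = -48*(-3/2 - 11/(-15 - ¾)²) = -48*(-3/2 - 11/(-63/4)²) = -48*(-3/2 - 11*16/3969) = -48*(-3/2 - 176/3969) = -48*(-12259/7938) = 98072/1323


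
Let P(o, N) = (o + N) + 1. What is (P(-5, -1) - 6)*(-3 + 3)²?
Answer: 0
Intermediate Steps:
P(o, N) = 1 + N + o (P(o, N) = (N + o) + 1 = 1 + N + o)
(P(-5, -1) - 6)*(-3 + 3)² = ((1 - 1 - 5) - 6)*(-3 + 3)² = (-5 - 6)*0² = -11*0 = 0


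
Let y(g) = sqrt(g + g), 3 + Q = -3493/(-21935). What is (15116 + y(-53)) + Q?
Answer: 331507148/21935 + I*sqrt(106) ≈ 15113.0 + 10.296*I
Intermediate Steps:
Q = -62312/21935 (Q = -3 - 3493/(-21935) = -3 - 3493*(-1/21935) = -3 + 3493/21935 = -62312/21935 ≈ -2.8408)
y(g) = sqrt(2)*sqrt(g) (y(g) = sqrt(2*g) = sqrt(2)*sqrt(g))
(15116 + y(-53)) + Q = (15116 + sqrt(2)*sqrt(-53)) - 62312/21935 = (15116 + sqrt(2)*(I*sqrt(53))) - 62312/21935 = (15116 + I*sqrt(106)) - 62312/21935 = 331507148/21935 + I*sqrt(106)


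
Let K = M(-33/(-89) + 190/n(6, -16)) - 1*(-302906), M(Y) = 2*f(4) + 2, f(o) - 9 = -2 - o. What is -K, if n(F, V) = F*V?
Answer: -302914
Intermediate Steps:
f(o) = 7 - o (f(o) = 9 + (-2 - o) = 7 - o)
M(Y) = 8 (M(Y) = 2*(7 - 1*4) + 2 = 2*(7 - 4) + 2 = 2*3 + 2 = 6 + 2 = 8)
K = 302914 (K = 8 - 1*(-302906) = 8 + 302906 = 302914)
-K = -1*302914 = -302914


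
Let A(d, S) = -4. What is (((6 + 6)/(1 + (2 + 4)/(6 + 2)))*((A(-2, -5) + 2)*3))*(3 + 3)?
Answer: -1728/7 ≈ -246.86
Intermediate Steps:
(((6 + 6)/(1 + (2 + 4)/(6 + 2)))*((A(-2, -5) + 2)*3))*(3 + 3) = (((6 + 6)/(1 + (2 + 4)/(6 + 2)))*((-4 + 2)*3))*(3 + 3) = ((12/(1 + 6/8))*(-2*3))*6 = ((12/(1 + 6*(⅛)))*(-6))*6 = ((12/(1 + ¾))*(-6))*6 = ((12/(7/4))*(-6))*6 = ((12*(4/7))*(-6))*6 = ((48/7)*(-6))*6 = -288/7*6 = -1728/7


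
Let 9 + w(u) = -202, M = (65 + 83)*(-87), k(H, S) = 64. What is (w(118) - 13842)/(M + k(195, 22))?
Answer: 14053/12812 ≈ 1.0969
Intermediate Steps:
M = -12876 (M = 148*(-87) = -12876)
w(u) = -211 (w(u) = -9 - 202 = -211)
(w(118) - 13842)/(M + k(195, 22)) = (-211 - 13842)/(-12876 + 64) = -14053/(-12812) = -14053*(-1/12812) = 14053/12812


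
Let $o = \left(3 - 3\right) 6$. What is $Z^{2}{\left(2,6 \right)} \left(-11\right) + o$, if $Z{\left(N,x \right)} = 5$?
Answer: $-275$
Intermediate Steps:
$o = 0$ ($o = 0 \cdot 6 = 0$)
$Z^{2}{\left(2,6 \right)} \left(-11\right) + o = 5^{2} \left(-11\right) + 0 = 25 \left(-11\right) + 0 = -275 + 0 = -275$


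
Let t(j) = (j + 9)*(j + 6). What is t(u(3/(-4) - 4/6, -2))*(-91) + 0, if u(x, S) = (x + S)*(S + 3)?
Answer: -189007/144 ≈ -1312.5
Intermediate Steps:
u(x, S) = (3 + S)*(S + x) (u(x, S) = (S + x)*(3 + S) = (3 + S)*(S + x))
t(j) = (6 + j)*(9 + j) (t(j) = (9 + j)*(6 + j) = (6 + j)*(9 + j))
t(u(3/(-4) - 4/6, -2))*(-91) + 0 = (54 + ((-2)² + 3*(-2) + 3*(3/(-4) - 4/6) - 2*(3/(-4) - 4/6))² + 15*((-2)² + 3*(-2) + 3*(3/(-4) - 4/6) - 2*(3/(-4) - 4/6)))*(-91) + 0 = (54 + (4 - 6 + 3*(3*(-¼) - 4*⅙) - 2*(3*(-¼) - 4*⅙))² + 15*(4 - 6 + 3*(3*(-¼) - 4*⅙) - 2*(3*(-¼) - 4*⅙)))*(-91) + 0 = (54 + (4 - 6 + 3*(-¾ - ⅔) - 2*(-¾ - ⅔))² + 15*(4 - 6 + 3*(-¾ - ⅔) - 2*(-¾ - ⅔)))*(-91) + 0 = (54 + (4 - 6 + 3*(-17/12) - 2*(-17/12))² + 15*(4 - 6 + 3*(-17/12) - 2*(-17/12)))*(-91) + 0 = (54 + (4 - 6 - 17/4 + 17/6)² + 15*(4 - 6 - 17/4 + 17/6))*(-91) + 0 = (54 + (-41/12)² + 15*(-41/12))*(-91) + 0 = (54 + 1681/144 - 205/4)*(-91) + 0 = (2077/144)*(-91) + 0 = -189007/144 + 0 = -189007/144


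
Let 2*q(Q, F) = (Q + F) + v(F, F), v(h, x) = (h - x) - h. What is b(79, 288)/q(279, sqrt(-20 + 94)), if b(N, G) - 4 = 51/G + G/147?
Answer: 28865/656208 ≈ 0.043988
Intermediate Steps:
b(N, G) = 4 + 51/G + G/147 (b(N, G) = 4 + (51/G + G/147) = 4 + 51/G + G/147)
v(h, x) = -x
q(Q, F) = Q/2 (q(Q, F) = ((Q + F) - F)/2 = ((F + Q) - F)/2 = Q/2)
b(79, 288)/q(279, sqrt(-20 + 94)) = (4 + 51/288 + (1/147)*288)/(((1/2)*279)) = (4 + 51*(1/288) + 96/49)/(279/2) = (4 + 17/96 + 96/49)*(2/279) = (28865/4704)*(2/279) = 28865/656208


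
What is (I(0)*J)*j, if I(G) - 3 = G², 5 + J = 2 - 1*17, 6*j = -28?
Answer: 280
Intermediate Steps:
j = -14/3 (j = (⅙)*(-28) = -14/3 ≈ -4.6667)
J = -20 (J = -5 + (2 - 1*17) = -5 + (2 - 17) = -5 - 15 = -20)
I(G) = 3 + G²
(I(0)*J)*j = ((3 + 0²)*(-20))*(-14/3) = ((3 + 0)*(-20))*(-14/3) = (3*(-20))*(-14/3) = -60*(-14/3) = 280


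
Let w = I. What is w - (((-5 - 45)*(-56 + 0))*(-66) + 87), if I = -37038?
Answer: 147675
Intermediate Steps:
w = -37038
w - (((-5 - 45)*(-56 + 0))*(-66) + 87) = -37038 - (((-5 - 45)*(-56 + 0))*(-66) + 87) = -37038 - (-50*(-56)*(-66) + 87) = -37038 - (2800*(-66) + 87) = -37038 - (-184800 + 87) = -37038 - 1*(-184713) = -37038 + 184713 = 147675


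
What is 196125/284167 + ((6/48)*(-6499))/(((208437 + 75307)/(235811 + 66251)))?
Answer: -278701654956323/322522724992 ≈ -864.13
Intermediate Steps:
196125/284167 + ((6/48)*(-6499))/(((208437 + 75307)/(235811 + 66251))) = 196125*(1/284167) + ((6*(1/48))*(-6499))/((283744/302062)) = 196125/284167 + ((⅛)*(-6499))/((283744*(1/302062))) = 196125/284167 - 6499/(8*141872/151031) = 196125/284167 - 6499/8*151031/141872 = 196125/284167 - 981550469/1134976 = -278701654956323/322522724992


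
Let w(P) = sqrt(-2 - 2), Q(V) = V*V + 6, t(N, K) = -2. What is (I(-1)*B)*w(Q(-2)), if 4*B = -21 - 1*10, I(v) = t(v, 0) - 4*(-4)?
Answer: -217*I ≈ -217.0*I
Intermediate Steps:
Q(V) = 6 + V**2 (Q(V) = V**2 + 6 = 6 + V**2)
w(P) = 2*I (w(P) = sqrt(-4) = 2*I)
I(v) = 14 (I(v) = -2 - 4*(-4) = -2 + 16 = 14)
B = -31/4 (B = (-21 - 1*10)/4 = (-21 - 10)/4 = (1/4)*(-31) = -31/4 ≈ -7.7500)
(I(-1)*B)*w(Q(-2)) = (14*(-31/4))*(2*I) = -217*I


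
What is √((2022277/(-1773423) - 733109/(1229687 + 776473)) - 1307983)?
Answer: I*√75590409912285307181634565/7602073260 ≈ 1143.7*I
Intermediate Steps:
√((2022277/(-1773423) - 733109/(1229687 + 776473)) - 1307983) = √((2022277*(-1/1773423) - 733109/2006160) - 1307983) = √((-2022277/1773423 - 733109*1/2006160) - 1307983) = √((-2022277/1773423 - 56393/154320) - 1307983) = √(-137362143293/91224879120 - 1307983) = √(-119320728428158253/91224879120) = I*√75590409912285307181634565/7602073260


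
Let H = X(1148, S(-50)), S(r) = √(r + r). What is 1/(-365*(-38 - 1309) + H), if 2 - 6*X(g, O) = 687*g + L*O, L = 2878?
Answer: 810471/291990986621 + 21585*I/583981973242 ≈ 2.7757e-6 + 3.6962e-8*I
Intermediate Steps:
S(r) = √2*√r (S(r) = √(2*r) = √2*√r)
X(g, O) = ⅓ - 1439*O/3 - 229*g/2 (X(g, O) = ⅓ - (687*g + 2878*O)/6 = ⅓ + (-1439*O/3 - 229*g/2) = ⅓ - 1439*O/3 - 229*g/2)
H = -394337/3 - 14390*I/3 (H = ⅓ - 1439*√2*√(-50)/3 - 229/2*1148 = ⅓ - 1439*√2*5*I*√2/3 - 131446 = ⅓ - 14390*I/3 - 131446 = -394337/3 - 14390*I/3 ≈ -1.3145e+5 - 4796.7*I)
1/(-365*(-38 - 1309) + H) = 1/(-365*(-38 - 1309) + (-394337/3 - 14390*I/3)) = 1/(-365*(-1347) + (-394337/3 - 14390*I/3)) = 1/(491655 + (-394337/3 - 14390*I/3)) = 1/(1080628/3 - 14390*I/3) = 9*(1080628/3 + 14390*I/3)/1167963946484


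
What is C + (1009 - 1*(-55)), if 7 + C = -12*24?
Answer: 769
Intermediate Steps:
C = -295 (C = -7 - 12*24 = -7 - 288 = -295)
C + (1009 - 1*(-55)) = -295 + (1009 - 1*(-55)) = -295 + (1009 + 55) = -295 + 1064 = 769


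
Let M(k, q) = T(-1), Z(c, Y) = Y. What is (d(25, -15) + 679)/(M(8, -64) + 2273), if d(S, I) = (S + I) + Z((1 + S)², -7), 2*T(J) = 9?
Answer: 1364/4555 ≈ 0.29945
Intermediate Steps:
T(J) = 9/2 (T(J) = (½)*9 = 9/2)
d(S, I) = -7 + I + S (d(S, I) = (S + I) - 7 = (I + S) - 7 = -7 + I + S)
M(k, q) = 9/2
(d(25, -15) + 679)/(M(8, -64) + 2273) = ((-7 - 15 + 25) + 679)/(9/2 + 2273) = (3 + 679)/(4555/2) = 682*(2/4555) = 1364/4555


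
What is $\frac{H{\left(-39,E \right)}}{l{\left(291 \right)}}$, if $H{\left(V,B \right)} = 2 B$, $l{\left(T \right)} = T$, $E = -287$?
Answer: $- \frac{574}{291} \approx -1.9725$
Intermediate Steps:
$\frac{H{\left(-39,E \right)}}{l{\left(291 \right)}} = \frac{2 \left(-287\right)}{291} = \left(-574\right) \frac{1}{291} = - \frac{574}{291}$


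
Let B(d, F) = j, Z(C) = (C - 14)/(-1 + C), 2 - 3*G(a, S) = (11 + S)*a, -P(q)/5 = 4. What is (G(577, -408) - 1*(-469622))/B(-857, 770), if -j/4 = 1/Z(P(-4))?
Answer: -441983/2 ≈ -2.2099e+5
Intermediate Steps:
P(q) = -20 (P(q) = -5*4 = -20)
G(a, S) = ⅔ - a*(11 + S)/3 (G(a, S) = ⅔ - (11 + S)*a/3 = ⅔ - a*(11 + S)/3)
Z(C) = (-14 + C)/(-1 + C)
j = -42/17 (j = -4*(-1 - 20)/(-14 - 20) = -4/(-34/(-21)) = -4/((-1/21*(-34))) = -4/34/21 = -4*21/34 = -42/17 ≈ -2.4706)
B(d, F) = -42/17
(G(577, -408) - 1*(-469622))/B(-857, 770) = ((⅔ - 11/3*577 - ⅓*(-408)*577) - 1*(-469622))/(-42/17) = ((⅔ - 6347/3 + 78472) + 469622)*(-17/42) = (76357 + 469622)*(-17/42) = 545979*(-17/42) = -441983/2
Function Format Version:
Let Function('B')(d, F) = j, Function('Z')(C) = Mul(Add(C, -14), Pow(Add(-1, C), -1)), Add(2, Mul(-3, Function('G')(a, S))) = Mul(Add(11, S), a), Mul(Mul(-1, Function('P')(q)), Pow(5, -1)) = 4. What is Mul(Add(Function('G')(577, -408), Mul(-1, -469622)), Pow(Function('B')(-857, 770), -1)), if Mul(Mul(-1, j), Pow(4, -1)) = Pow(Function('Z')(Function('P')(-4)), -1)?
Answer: Rational(-441983, 2) ≈ -2.2099e+5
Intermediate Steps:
Function('P')(q) = -20 (Function('P')(q) = Mul(-5, 4) = -20)
Function('G')(a, S) = Add(Rational(2, 3), Mul(Rational(-1, 3), a, Add(11, S))) (Function('G')(a, S) = Add(Rational(2, 3), Mul(Rational(-1, 3), Mul(Add(11, S), a))) = Add(Rational(2, 3), Mul(Rational(-1, 3), Mul(a, Add(11, S)))) = Add(Rational(2, 3), Mul(Rational(-1, 3), a, Add(11, S))))
Function('Z')(C) = Mul(Pow(Add(-1, C), -1), Add(-14, C)) (Function('Z')(C) = Mul(Add(-14, C), Pow(Add(-1, C), -1)) = Mul(Pow(Add(-1, C), -1), Add(-14, C)))
j = Rational(-42, 17) (j = Mul(-4, Pow(Mul(Pow(Add(-1, -20), -1), Add(-14, -20)), -1)) = Mul(-4, Pow(Mul(Pow(-21, -1), -34), -1)) = Mul(-4, Pow(Mul(Rational(-1, 21), -34), -1)) = Mul(-4, Pow(Rational(34, 21), -1)) = Mul(-4, Rational(21, 34)) = Rational(-42, 17) ≈ -2.4706)
Function('B')(d, F) = Rational(-42, 17)
Mul(Add(Function('G')(577, -408), Mul(-1, -469622)), Pow(Function('B')(-857, 770), -1)) = Mul(Add(Add(Rational(2, 3), Mul(Rational(-11, 3), 577), Mul(Rational(-1, 3), -408, 577)), Mul(-1, -469622)), Pow(Rational(-42, 17), -1)) = Mul(Add(Add(Rational(2, 3), Rational(-6347, 3), 78472), 469622), Rational(-17, 42)) = Mul(Add(76357, 469622), Rational(-17, 42)) = Mul(545979, Rational(-17, 42)) = Rational(-441983, 2)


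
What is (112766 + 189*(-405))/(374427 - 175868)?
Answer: 36221/198559 ≈ 0.18242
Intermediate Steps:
(112766 + 189*(-405))/(374427 - 175868) = (112766 - 76545)/198559 = 36221*(1/198559) = 36221/198559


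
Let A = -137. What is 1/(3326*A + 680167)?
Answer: 1/224505 ≈ 4.4542e-6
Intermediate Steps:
1/(3326*A + 680167) = 1/(3326*(-137) + 680167) = 1/(-455662 + 680167) = 1/224505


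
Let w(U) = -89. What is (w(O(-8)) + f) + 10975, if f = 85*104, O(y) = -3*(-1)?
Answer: 19726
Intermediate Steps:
O(y) = 3
f = 8840
(w(O(-8)) + f) + 10975 = (-89 + 8840) + 10975 = 8751 + 10975 = 19726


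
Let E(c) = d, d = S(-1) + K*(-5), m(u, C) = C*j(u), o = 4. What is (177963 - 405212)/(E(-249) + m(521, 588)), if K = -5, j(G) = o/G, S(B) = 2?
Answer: -118396729/16419 ≈ -7211.0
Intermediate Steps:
j(G) = 4/G
m(u, C) = 4*C/u (m(u, C) = C*(4/u) = 4*C/u)
d = 27 (d = 2 - 5*(-5) = 2 + 25 = 27)
E(c) = 27
(177963 - 405212)/(E(-249) + m(521, 588)) = (177963 - 405212)/(27 + 4*588/521) = -227249/(27 + 4*588*(1/521)) = -227249/(27 + 2352/521) = -227249/16419/521 = -227249*521/16419 = -118396729/16419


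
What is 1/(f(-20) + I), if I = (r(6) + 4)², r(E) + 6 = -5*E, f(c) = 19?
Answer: 1/1043 ≈ 0.00095877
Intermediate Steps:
r(E) = -6 - 5*E
I = 1024 (I = ((-6 - 5*6) + 4)² = ((-6 - 30) + 4)² = (-36 + 4)² = (-32)² = 1024)
1/(f(-20) + I) = 1/(19 + 1024) = 1/1043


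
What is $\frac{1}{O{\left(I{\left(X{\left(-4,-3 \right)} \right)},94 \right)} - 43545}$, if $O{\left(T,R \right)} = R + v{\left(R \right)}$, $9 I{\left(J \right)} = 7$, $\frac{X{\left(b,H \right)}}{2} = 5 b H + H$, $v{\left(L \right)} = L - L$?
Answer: $- \frac{1}{43451} \approx -2.3014 \cdot 10^{-5}$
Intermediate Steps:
$v{\left(L \right)} = 0$
$X{\left(b,H \right)} = 2 H + 10 H b$ ($X{\left(b,H \right)} = 2 \left(5 b H + H\right) = 2 \left(5 H b + H\right) = 2 \left(H + 5 H b\right) = 2 H + 10 H b$)
$I{\left(J \right)} = \frac{7}{9}$ ($I{\left(J \right)} = \frac{1}{9} \cdot 7 = \frac{7}{9}$)
$O{\left(T,R \right)} = R$ ($O{\left(T,R \right)} = R + 0 = R$)
$\frac{1}{O{\left(I{\left(X{\left(-4,-3 \right)} \right)},94 \right)} - 43545} = \frac{1}{94 - 43545} = \frac{1}{-43451} = - \frac{1}{43451}$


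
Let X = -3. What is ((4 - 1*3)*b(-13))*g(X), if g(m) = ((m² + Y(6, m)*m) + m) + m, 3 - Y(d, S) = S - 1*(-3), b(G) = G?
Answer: 78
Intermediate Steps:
Y(d, S) = -S (Y(d, S) = 3 - (S - 1*(-3)) = 3 - (S + 3) = 3 - (3 + S) = 3 + (-3 - S) = -S)
g(m) = 2*m (g(m) = ((m² + (-m)*m) + m) + m = ((m² - m²) + m) + m = (0 + m) + m = m + m = 2*m)
((4 - 1*3)*b(-13))*g(X) = ((4 - 1*3)*(-13))*(2*(-3)) = ((4 - 3)*(-13))*(-6) = (1*(-13))*(-6) = -13*(-6) = 78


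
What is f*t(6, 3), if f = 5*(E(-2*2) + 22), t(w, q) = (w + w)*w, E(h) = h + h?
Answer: 5040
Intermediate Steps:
E(h) = 2*h
t(w, q) = 2*w**2 (t(w, q) = (2*w)*w = 2*w**2)
f = 70 (f = 5*(2*(-2*2) + 22) = 5*(2*(-4) + 22) = 5*(-8 + 22) = 5*14 = 70)
f*t(6, 3) = 70*(2*6**2) = 70*(2*36) = 70*72 = 5040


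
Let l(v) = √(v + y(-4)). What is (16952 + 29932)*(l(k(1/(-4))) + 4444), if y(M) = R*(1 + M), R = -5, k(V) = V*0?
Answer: 208352496 + 46884*√15 ≈ 2.0853e+8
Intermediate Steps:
k(V) = 0
y(M) = -5 - 5*M (y(M) = -5*(1 + M) = -5 - 5*M)
l(v) = √(15 + v) (l(v) = √(v + (-5 - 5*(-4))) = √(v + (-5 + 20)) = √(v + 15) = √(15 + v))
(16952 + 29932)*(l(k(1/(-4))) + 4444) = (16952 + 29932)*(√(15 + 0) + 4444) = 46884*(√15 + 4444) = 46884*(4444 + √15) = 208352496 + 46884*√15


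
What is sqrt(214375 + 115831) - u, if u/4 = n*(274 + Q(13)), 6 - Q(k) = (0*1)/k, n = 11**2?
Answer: -135520 + sqrt(330206) ≈ -1.3495e+5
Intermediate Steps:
n = 121
Q(k) = 6 (Q(k) = 6 - 0*1/k = 6 - 0/k = 6 - 1*0 = 6 + 0 = 6)
u = 135520 (u = 4*(121*(274 + 6)) = 4*(121*280) = 4*33880 = 135520)
sqrt(214375 + 115831) - u = sqrt(214375 + 115831) - 1*135520 = sqrt(330206) - 135520 = -135520 + sqrt(330206)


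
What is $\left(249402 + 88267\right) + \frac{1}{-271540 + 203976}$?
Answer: $\frac{22814268315}{67564} \approx 3.3767 \cdot 10^{5}$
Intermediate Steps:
$\left(249402 + 88267\right) + \frac{1}{-271540 + 203976} = 337669 + \frac{1}{-67564} = 337669 - \frac{1}{67564} = \frac{22814268315}{67564}$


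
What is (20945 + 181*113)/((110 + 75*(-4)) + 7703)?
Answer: 41398/7513 ≈ 5.5102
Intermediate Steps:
(20945 + 181*113)/((110 + 75*(-4)) + 7703) = (20945 + 20453)/((110 - 300) + 7703) = 41398/(-190 + 7703) = 41398/7513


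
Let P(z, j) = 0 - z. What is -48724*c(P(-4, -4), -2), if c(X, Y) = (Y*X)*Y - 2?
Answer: -682136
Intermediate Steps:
P(z, j) = -z
c(X, Y) = -2 + X*Y² (c(X, Y) = (X*Y)*Y - 2 = X*Y² - 2 = -2 + X*Y²)
-48724*c(P(-4, -4), -2) = -48724*(-2 - 1*(-4)*(-2)²) = -48724*(-2 + 4*4) = -48724*(-2 + 16) = -48724*14 = -682136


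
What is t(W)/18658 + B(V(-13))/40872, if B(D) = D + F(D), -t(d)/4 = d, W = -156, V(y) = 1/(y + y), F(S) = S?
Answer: 165767503/4956833544 ≈ 0.033442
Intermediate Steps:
V(y) = 1/(2*y)
t(d) = -4*d
B(D) = 2*D (B(D) = D + D = 2*D)
t(W)/18658 + B(V(-13))/40872 = -4*(-156)/18658 + (2*((1/2)/(-13)))/40872 = 624*(1/18658) + (2*((1/2)*(-1/13)))*(1/40872) = 312/9329 + (2*(-1/26))*(1/40872) = 312/9329 - 1/13*1/40872 = 312/9329 - 1/531336 = 165767503/4956833544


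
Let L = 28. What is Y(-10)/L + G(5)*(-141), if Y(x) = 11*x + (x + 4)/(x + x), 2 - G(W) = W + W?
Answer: 314743/280 ≈ 1124.1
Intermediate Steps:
G(W) = 2 - 2*W (G(W) = 2 - (W + W) = 2 - 2*W)
Y(x) = 11*x + (4 + x)/(2*x) (Y(x) = 11*x + (4 + x)/((2*x)) = 11*x + (4 + x)*(1/(2*x)) = 11*x + (4 + x)/(2*x))
Y(-10)/L + G(5)*(-141) = (½ + 2/(-10) + 11*(-10))/28 + (2 - 2*5)*(-141) = (½ + 2*(-⅒) - 110)*(1/28) + (2 - 10)*(-141) = (½ - ⅕ - 110)*(1/28) - 8*(-141) = -1097/10*1/28 + 1128 = -1097/280 + 1128 = 314743/280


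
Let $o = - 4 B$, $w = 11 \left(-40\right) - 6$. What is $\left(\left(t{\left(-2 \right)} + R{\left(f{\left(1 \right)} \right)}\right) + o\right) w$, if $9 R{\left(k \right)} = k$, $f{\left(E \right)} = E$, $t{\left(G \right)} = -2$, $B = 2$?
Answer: $\frac{39694}{9} \approx 4410.4$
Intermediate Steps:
$R{\left(k \right)} = \frac{k}{9}$
$w = -446$ ($w = -440 - 6 = -446$)
$o = -8$ ($o = \left(-4\right) 2 = -8$)
$\left(\left(t{\left(-2 \right)} + R{\left(f{\left(1 \right)} \right)}\right) + o\right) w = \left(\left(-2 + \frac{1}{9} \cdot 1\right) - 8\right) \left(-446\right) = \left(\left(-2 + \frac{1}{9}\right) - 8\right) \left(-446\right) = \left(- \frac{17}{9} - 8\right) \left(-446\right) = \left(- \frac{89}{9}\right) \left(-446\right) = \frac{39694}{9}$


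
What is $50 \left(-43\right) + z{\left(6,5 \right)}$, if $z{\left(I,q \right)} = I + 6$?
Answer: $-2138$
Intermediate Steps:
$z{\left(I,q \right)} = 6 + I$
$50 \left(-43\right) + z{\left(6,5 \right)} = 50 \left(-43\right) + \left(6 + 6\right) = -2150 + 12 = -2138$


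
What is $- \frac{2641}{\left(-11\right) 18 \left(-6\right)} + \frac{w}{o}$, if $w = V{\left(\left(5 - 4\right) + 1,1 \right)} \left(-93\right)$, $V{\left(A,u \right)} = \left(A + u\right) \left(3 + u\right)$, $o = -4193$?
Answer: $- \frac{9747905}{4981284} \approx -1.9569$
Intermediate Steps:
$V{\left(A,u \right)} = \left(3 + u\right) \left(A + u\right)$
$w = -1116$ ($w = \left(1^{2} + 3 \left(\left(5 - 4\right) + 1\right) + 3 \cdot 1 + \left(\left(5 - 4\right) + 1\right) 1\right) \left(-93\right) = \left(1 + 3 \left(1 + 1\right) + 3 + \left(1 + 1\right) 1\right) \left(-93\right) = \left(1 + 3 \cdot 2 + 3 + 2 \cdot 1\right) \left(-93\right) = \left(1 + 6 + 3 + 2\right) \left(-93\right) = 12 \left(-93\right) = -1116$)
$- \frac{2641}{\left(-11\right) 18 \left(-6\right)} + \frac{w}{o} = - \frac{2641}{\left(-11\right) 18 \left(-6\right)} - \frac{1116}{-4193} = - \frac{2641}{\left(-198\right) \left(-6\right)} - - \frac{1116}{4193} = - \frac{2641}{1188} + \frac{1116}{4193} = - \frac{9747905}{4981284}$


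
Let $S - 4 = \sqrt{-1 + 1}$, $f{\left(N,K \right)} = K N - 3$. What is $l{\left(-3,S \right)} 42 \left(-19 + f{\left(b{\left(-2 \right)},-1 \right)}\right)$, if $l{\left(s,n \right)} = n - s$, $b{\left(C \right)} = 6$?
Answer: $-8232$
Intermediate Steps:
$f{\left(N,K \right)} = -3 + K N$
$S = 4$ ($S = 4 + \sqrt{-1 + 1} = 4 + \sqrt{0} = 4 + 0 = 4$)
$l{\left(-3,S \right)} 42 \left(-19 + f{\left(b{\left(-2 \right)},-1 \right)}\right) = \left(4 - -3\right) 42 \left(-19 - 9\right) = \left(4 + 3\right) 42 \left(-19 - 9\right) = 7 \cdot 42 \left(-19 - 9\right) = 294 \left(-28\right) = -8232$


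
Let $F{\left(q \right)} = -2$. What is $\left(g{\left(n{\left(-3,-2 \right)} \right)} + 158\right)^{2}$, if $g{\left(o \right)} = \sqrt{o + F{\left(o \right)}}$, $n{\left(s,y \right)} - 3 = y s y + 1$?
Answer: $\left(158 + i \sqrt{10}\right)^{2} \approx 24954.0 + 999.28 i$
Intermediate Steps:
$n{\left(s,y \right)} = 4 + s y^{2}$ ($n{\left(s,y \right)} = 3 + \left(y s y + 1\right) = 3 + \left(s y y + 1\right) = 3 + \left(s y^{2} + 1\right) = 3 + \left(1 + s y^{2}\right) = 4 + s y^{2}$)
$g{\left(o \right)} = \sqrt{-2 + o}$ ($g{\left(o \right)} = \sqrt{o - 2} = \sqrt{-2 + o}$)
$\left(g{\left(n{\left(-3,-2 \right)} \right)} + 158\right)^{2} = \left(\sqrt{-2 + \left(4 - 3 \left(-2\right)^{2}\right)} + 158\right)^{2} = \left(\sqrt{-2 + \left(4 - 12\right)} + 158\right)^{2} = \left(\sqrt{-2 - 8} + 158\right)^{2} = \left(\sqrt{-10} + 158\right)^{2} = \left(i \sqrt{10} + 158\right)^{2} = \left(158 + i \sqrt{10}\right)^{2}$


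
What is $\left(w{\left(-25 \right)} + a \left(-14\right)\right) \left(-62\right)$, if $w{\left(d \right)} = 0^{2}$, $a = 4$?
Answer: $3472$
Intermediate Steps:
$w{\left(d \right)} = 0$
$\left(w{\left(-25 \right)} + a \left(-14\right)\right) \left(-62\right) = \left(0 + 4 \left(-14\right)\right) \left(-62\right) = \left(0 - 56\right) \left(-62\right) = \left(-56\right) \left(-62\right) = 3472$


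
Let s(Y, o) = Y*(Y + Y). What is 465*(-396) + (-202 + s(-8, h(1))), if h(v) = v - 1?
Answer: -184214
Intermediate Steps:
h(v) = -1 + v
s(Y, o) = 2*Y² (s(Y, o) = Y*(2*Y) = 2*Y²)
465*(-396) + (-202 + s(-8, h(1))) = 465*(-396) + (-202 + 2*(-8)²) = -184140 + (-202 + 2*64) = -184140 + (-202 + 128) = -184140 - 74 = -184214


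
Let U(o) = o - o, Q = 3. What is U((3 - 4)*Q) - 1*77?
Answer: -77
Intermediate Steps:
U(o) = 0
U((3 - 4)*Q) - 1*77 = 0 - 1*77 = 0 - 77 = -77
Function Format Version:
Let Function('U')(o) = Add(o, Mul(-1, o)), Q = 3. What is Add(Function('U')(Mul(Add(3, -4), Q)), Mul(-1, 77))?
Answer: -77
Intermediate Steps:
Function('U')(o) = 0
Add(Function('U')(Mul(Add(3, -4), Q)), Mul(-1, 77)) = Add(0, Mul(-1, 77)) = Add(0, -77) = -77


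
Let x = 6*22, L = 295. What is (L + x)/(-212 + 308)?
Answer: 427/96 ≈ 4.4479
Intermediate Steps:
x = 132
(L + x)/(-212 + 308) = (295 + 132)/(-212 + 308) = 427/96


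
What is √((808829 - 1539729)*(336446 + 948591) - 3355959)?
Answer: I*√939236899259 ≈ 9.6914e+5*I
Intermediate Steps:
√((808829 - 1539729)*(336446 + 948591) - 3355959) = √(-730900*1285037 - 3355959) = √(-939233543300 - 3355959) = √(-939236899259) = I*√939236899259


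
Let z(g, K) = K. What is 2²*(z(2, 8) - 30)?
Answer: -88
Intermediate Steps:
2²*(z(2, 8) - 30) = 2²*(8 - 30) = 4*(-22) = -88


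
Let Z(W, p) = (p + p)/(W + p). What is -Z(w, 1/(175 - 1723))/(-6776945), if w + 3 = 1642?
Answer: -2/17194268322595 ≈ -1.1632e-13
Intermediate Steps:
w = 1639 (w = -3 + 1642 = 1639)
Z(W, p) = 2*p/(W + p) (Z(W, p) = (2*p)/(W + p) = 2*p/(W + p))
-Z(w, 1/(175 - 1723))/(-6776945) = -2/((175 - 1723)*(1639 + 1/(175 - 1723)))/(-6776945) = -2/(-1548*(1639 + 1/(-1548)))*(-1)/6776945 = -2*(-1/1548)/(1639 - 1/1548)*(-1)/6776945 = -2*(-1/1548)/(2537171/1548)*(-1)/6776945 = -2*(-1/1548)*(1548/2537171)*(-1)/6776945 = -(-2)*(-1)/(2537171*6776945) = -1*2/17194268322595 = -2/17194268322595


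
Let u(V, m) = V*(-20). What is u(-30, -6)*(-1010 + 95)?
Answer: -549000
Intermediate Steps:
u(V, m) = -20*V
u(-30, -6)*(-1010 + 95) = (-20*(-30))*(-1010 + 95) = 600*(-915) = -549000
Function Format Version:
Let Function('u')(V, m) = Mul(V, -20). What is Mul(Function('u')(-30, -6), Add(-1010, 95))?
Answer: -549000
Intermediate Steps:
Function('u')(V, m) = Mul(-20, V)
Mul(Function('u')(-30, -6), Add(-1010, 95)) = Mul(Mul(-20, -30), Add(-1010, 95)) = Mul(600, -915) = -549000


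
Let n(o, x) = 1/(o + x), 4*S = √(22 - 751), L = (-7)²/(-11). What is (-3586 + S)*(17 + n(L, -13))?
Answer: -5832629/96 + 29277*I/256 ≈ -60757.0 + 114.36*I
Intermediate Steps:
L = -49/11 (L = 49*(-1/11) = -49/11 ≈ -4.4545)
S = 27*I/4 (S = √(22 - 751)/4 = √(-729)/4 = (27*I)/4 = 27*I/4 ≈ 6.75*I)
(-3586 + S)*(17 + n(L, -13)) = (-3586 + 27*I/4)*(17 + 1/(-49/11 - 13)) = (-3586 + 27*I/4)*(17 + 1/(-192/11)) = (-3586 + 27*I/4)*(17 - 11/192) = (-3586 + 27*I/4)*(3253/192) = -5832629/96 + 29277*I/256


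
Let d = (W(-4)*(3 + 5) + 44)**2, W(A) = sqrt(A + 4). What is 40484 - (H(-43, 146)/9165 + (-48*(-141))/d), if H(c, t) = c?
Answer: 44891467468/1108965 ≈ 40481.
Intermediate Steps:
W(A) = sqrt(4 + A)
d = 1936 (d = (sqrt(4 - 4)*(3 + 5) + 44)**2 = (sqrt(0)*8 + 44)**2 = (0*8 + 44)**2 = (0 + 44)**2 = 44**2 = 1936)
40484 - (H(-43, 146)/9165 + (-48*(-141))/d) = 40484 - (-43/9165 - 48*(-141)/1936) = 40484 - (-43*1/9165 + 6768*(1/1936)) = 40484 - (-43/9165 + 423/121) = 40484 - 1*3871592/1108965 = 40484 - 3871592/1108965 = 44891467468/1108965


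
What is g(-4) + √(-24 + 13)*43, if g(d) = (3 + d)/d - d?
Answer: 17/4 + 43*I*√11 ≈ 4.25 + 142.61*I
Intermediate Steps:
g(d) = -d + (3 + d)/d (g(d) = (3 + d)/d - d = -d + (3 + d)/d)
g(-4) + √(-24 + 13)*43 = (1 - 1*(-4) + 3/(-4)) + √(-24 + 13)*43 = (1 + 4 + 3*(-¼)) + √(-11)*43 = (1 + 4 - ¾) + (I*√11)*43 = 17/4 + 43*I*√11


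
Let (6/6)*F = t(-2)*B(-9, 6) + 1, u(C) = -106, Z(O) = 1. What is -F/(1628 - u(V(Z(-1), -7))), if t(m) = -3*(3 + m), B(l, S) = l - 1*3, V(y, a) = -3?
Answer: -37/1734 ≈ -0.021338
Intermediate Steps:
B(l, S) = -3 + l (B(l, S) = l - 3 = -3 + l)
t(m) = -9 - 3*m
F = 37 (F = (-9 - 3*(-2))*(-3 - 9) + 1 = (-9 + 6)*(-12) + 1 = -3*(-12) + 1 = 36 + 1 = 37)
-F/(1628 - u(V(Z(-1), -7))) = -37/(1628 - 1*(-106)) = -37/(1628 + 106) = -37/1734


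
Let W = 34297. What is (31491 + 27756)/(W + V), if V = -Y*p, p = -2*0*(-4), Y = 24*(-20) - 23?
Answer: 59247/34297 ≈ 1.7275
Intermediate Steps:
Y = -503 (Y = -480 - 23 = -503)
p = 0 (p = 0*(-4) = 0)
V = 0 (V = -(-503)*0 = -1*0 = 0)
(31491 + 27756)/(W + V) = (31491 + 27756)/(34297 + 0) = 59247/34297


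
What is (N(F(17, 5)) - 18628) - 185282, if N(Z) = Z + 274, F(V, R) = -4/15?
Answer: -3054544/15 ≈ -2.0364e+5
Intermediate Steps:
F(V, R) = -4/15 (F(V, R) = -4*1/15 = -4/15)
N(Z) = 274 + Z
(N(F(17, 5)) - 18628) - 185282 = ((274 - 4/15) - 18628) - 185282 = (4106/15 - 18628) - 185282 = -275314/15 - 185282 = -3054544/15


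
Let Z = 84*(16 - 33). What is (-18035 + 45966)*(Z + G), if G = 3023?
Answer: 44549945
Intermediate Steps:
Z = -1428 (Z = 84*(-17) = -1428)
(-18035 + 45966)*(Z + G) = (-18035 + 45966)*(-1428 + 3023) = 27931*1595 = 44549945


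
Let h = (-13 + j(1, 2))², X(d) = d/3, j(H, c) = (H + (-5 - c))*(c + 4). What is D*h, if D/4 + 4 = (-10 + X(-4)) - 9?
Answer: -701092/3 ≈ -2.3370e+5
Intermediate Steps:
j(H, c) = (4 + c)*(-5 + H - c) (j(H, c) = (-5 + H - c)*(4 + c) = (4 + c)*(-5 + H - c))
X(d) = d/3 (X(d) = d*(⅓) = d/3)
h = 2401 (h = (-13 + (-20 - 1*2² - 9*2 + 4*1 + 1*2))² = (-13 + (-20 - 1*4 - 18 + 4 + 2))² = (-13 + (-20 - 4 - 18 + 4 + 2))² = (-13 - 36)² = (-49)² = 2401)
D = -292/3 (D = -16 + 4*((-10 + (⅓)*(-4)) - 9) = -16 + 4*((-10 - 4/3) - 9) = -16 + 4*(-34/3 - 9) = -16 + 4*(-61/3) = -16 - 244/3 = -292/3 ≈ -97.333)
D*h = -292/3*2401 = -701092/3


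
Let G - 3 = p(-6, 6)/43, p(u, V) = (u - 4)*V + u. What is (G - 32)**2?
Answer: 1723969/1849 ≈ 932.38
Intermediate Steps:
p(u, V) = u + V*(-4 + u) (p(u, V) = (-4 + u)*V + u = V*(-4 + u) + u = u + V*(-4 + u))
G = 63/43 (G = 3 + (-6 - 4*6 + 6*(-6))/43 = 3 + (-6 - 24 - 36)*(1/43) = 3 - 66*1/43 = 3 - 66/43 = 63/43 ≈ 1.4651)
(G - 32)**2 = (63/43 - 32)**2 = (-1313/43)**2 = 1723969/1849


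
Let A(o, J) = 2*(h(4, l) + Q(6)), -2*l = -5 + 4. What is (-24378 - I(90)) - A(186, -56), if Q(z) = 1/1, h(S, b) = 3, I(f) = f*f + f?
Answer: -32576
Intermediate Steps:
l = 1/2 (l = -(-5 + 4)/2 = -1/2*(-1) = 1/2 ≈ 0.50000)
I(f) = f + f**2 (I(f) = f**2 + f = f + f**2)
Q(z) = 1
A(o, J) = 8 (A(o, J) = 2*(3 + 1) = 2*4 = 8)
(-24378 - I(90)) - A(186, -56) = (-24378 - 90*(1 + 90)) - 1*8 = (-24378 - 90*91) - 8 = (-24378 - 1*8190) - 8 = (-24378 - 8190) - 8 = -32568 - 8 = -32576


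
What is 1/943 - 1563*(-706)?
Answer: 1040579755/943 ≈ 1.1035e+6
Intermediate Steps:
1/943 - 1563*(-706) = 1/943 + 1103478 = 1040579755/943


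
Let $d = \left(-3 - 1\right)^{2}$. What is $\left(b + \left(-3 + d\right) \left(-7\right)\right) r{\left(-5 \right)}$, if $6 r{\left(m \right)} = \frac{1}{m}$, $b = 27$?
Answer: $\frac{32}{15} \approx 2.1333$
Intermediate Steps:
$r{\left(m \right)} = \frac{1}{6 m}$
$d = 16$ ($d = \left(-4\right)^{2} = 16$)
$\left(b + \left(-3 + d\right) \left(-7\right)\right) r{\left(-5 \right)} = \left(27 + \left(-3 + 16\right) \left(-7\right)\right) \frac{1}{6 \left(-5\right)} = \left(27 + 13 \left(-7\right)\right) \frac{1}{6} \left(- \frac{1}{5}\right) = \left(27 - 91\right) \left(- \frac{1}{30}\right) = \left(-64\right) \left(- \frac{1}{30}\right) = \frac{32}{15}$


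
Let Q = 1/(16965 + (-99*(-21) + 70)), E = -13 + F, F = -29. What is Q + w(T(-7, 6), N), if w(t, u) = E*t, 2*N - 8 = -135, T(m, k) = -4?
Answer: 3211153/19114 ≈ 168.00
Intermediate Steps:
E = -42 (E = -13 - 29 = -42)
N = -127/2 (N = 4 + (½)*(-135) = 4 - 135/2 = -127/2 ≈ -63.500)
w(t, u) = -42*t
Q = 1/19114 (Q = 1/(16965 + (2079 + 70)) = 1/(16965 + 2149) = 1/19114 ≈ 5.2318e-5)
Q + w(T(-7, 6), N) = 1/19114 - 42*(-4) = 1/19114 + 168 = 3211153/19114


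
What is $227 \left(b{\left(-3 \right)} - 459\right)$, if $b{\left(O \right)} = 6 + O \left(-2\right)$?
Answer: $-101469$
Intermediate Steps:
$b{\left(O \right)} = 6 - 2 O$
$227 \left(b{\left(-3 \right)} - 459\right) = 227 \left(\left(6 - -6\right) - 459\right) = 227 \left(\left(6 + 6\right) - 459\right) = 227 \left(12 - 459\right) = 227 \left(-447\right) = -101469$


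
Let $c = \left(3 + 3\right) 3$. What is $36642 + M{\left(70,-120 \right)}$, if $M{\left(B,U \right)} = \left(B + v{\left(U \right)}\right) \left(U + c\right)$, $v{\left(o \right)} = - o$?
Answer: $17262$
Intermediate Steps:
$c = 18$ ($c = 6 \cdot 3 = 18$)
$M{\left(B,U \right)} = \left(18 + U\right) \left(B - U\right)$ ($M{\left(B,U \right)} = \left(B - U\right) \left(U + 18\right) = \left(B - U\right) \left(18 + U\right) = \left(18 + U\right) \left(B - U\right)$)
$36642 + M{\left(70,-120 \right)} = 36642 + \left(- \left(-120\right)^{2} - -2160 + 18 \cdot 70 + 70 \left(-120\right)\right) = 36642 + \left(\left(-1\right) 14400 + 2160 + 1260 - 8400\right) = 36642 + \left(-14400 + 2160 + 1260 - 8400\right) = 36642 - 19380 = 17262$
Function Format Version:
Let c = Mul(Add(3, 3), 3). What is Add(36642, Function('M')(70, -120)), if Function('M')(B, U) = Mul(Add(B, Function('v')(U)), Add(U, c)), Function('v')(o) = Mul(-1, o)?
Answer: 17262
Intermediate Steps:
c = 18 (c = Mul(6, 3) = 18)
Function('M')(B, U) = Mul(Add(18, U), Add(B, Mul(-1, U))) (Function('M')(B, U) = Mul(Add(B, Mul(-1, U)), Add(U, 18)) = Mul(Add(B, Mul(-1, U)), Add(18, U)) = Mul(Add(18, U), Add(B, Mul(-1, U))))
Add(36642, Function('M')(70, -120)) = Add(36642, Add(Mul(-1, Pow(-120, 2)), Mul(-18, -120), Mul(18, 70), Mul(70, -120))) = Add(36642, Add(Mul(-1, 14400), 2160, 1260, -8400)) = Add(36642, Add(-14400, 2160, 1260, -8400)) = Add(36642, -19380) = 17262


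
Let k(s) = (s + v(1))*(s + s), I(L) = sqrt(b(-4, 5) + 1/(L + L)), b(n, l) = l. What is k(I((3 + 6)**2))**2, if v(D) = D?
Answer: 789103/6561 + 1622*sqrt(1622)/729 ≈ 209.88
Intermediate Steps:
I(L) = sqrt(5 + 1/(2*L)) (I(L) = sqrt(5 + 1/(L + L)) = sqrt(5 + 1/(2*L)))
k(s) = 2*s*(1 + s) (k(s) = (s + 1)*(s + s) = (1 + s)*(2*s) = 2*s*(1 + s))
k(I((3 + 6)**2))**2 = (2*(sqrt(20 + 2/((3 + 6)**2))/2)*(1 + sqrt(20 + 2/((3 + 6)**2))/2))**2 = (2*(sqrt(20 + 2/(9**2))/2)*(1 + sqrt(20 + 2/(9**2))/2))**2 = (2*(sqrt(20 + 2/81)/2)*(1 + sqrt(20 + 2/81)/2))**2 = (2*(sqrt(1622/81)/2)*(1 + sqrt(1622/81)/2))**2 = (2*((sqrt(1622)/9)/2)*(1 + (sqrt(1622)/9)/2))**2 = (2*(sqrt(1622)/18)*(1 + sqrt(1622)/18))**2 = (sqrt(1622)*(1 + sqrt(1622)/18)/9)**2 = 1622*(1 + sqrt(1622)/18)**2/81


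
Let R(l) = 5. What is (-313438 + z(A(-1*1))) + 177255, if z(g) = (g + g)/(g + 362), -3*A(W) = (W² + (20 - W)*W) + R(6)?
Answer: -49979151/367 ≈ -1.3618e+5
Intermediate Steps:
A(W) = -5/3 - W²/3 - W*(20 - W)/3 (A(W) = -((W² + (20 - W)*W) + 5)/3 = -((W² + W*(20 - W)) + 5)/3 = -(5 + W² + W*(20 - W))/3 = -5/3 - W²/3 - W*(20 - W)/3)
z(g) = 2*g/(362 + g) (z(g) = (2*g)/(362 + g) = 2*g/(362 + g))
(-313438 + z(A(-1*1))) + 177255 = (-313438 + 2*(-5/3 - (-20)/3)/(362 + (-5/3 - (-20)/3))) + 177255 = (-313438 + 2*(-5/3 - 20/3*(-1))/(362 + (-5/3 - 20/3*(-1)))) + 177255 = (-313438 + 2*(-5/3 + 20/3)/(362 + (-5/3 + 20/3))) + 177255 = (-313438 + 2*5/(362 + 5)) + 177255 = (-313438 + 2*5/367) + 177255 = (-313438 + 2*5*(1/367)) + 177255 = (-313438 + 10/367) + 177255 = -115031736/367 + 177255 = -49979151/367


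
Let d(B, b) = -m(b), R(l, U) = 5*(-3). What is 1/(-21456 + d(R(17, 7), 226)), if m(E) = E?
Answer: -1/21682 ≈ -4.6121e-5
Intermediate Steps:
R(l, U) = -15
d(B, b) = -b
1/(-21456 + d(R(17, 7), 226)) = 1/(-21456 - 1*226) = 1/(-21456 - 226) = 1/(-21682) = -1/21682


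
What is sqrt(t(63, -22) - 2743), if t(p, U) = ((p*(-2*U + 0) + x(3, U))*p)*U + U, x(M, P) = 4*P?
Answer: I*sqrt(3722789) ≈ 1929.5*I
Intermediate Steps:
t(p, U) = U + U*p*(4*U - 2*U*p) (t(p, U) = ((p*(-2*U + 0) + 4*U)*p)*U + U = ((p*(-2*U) + 4*U)*p)*U + U = ((-2*U*p + 4*U)*p)*U + U = ((4*U - 2*U*p)*p)*U + U = (p*(4*U - 2*U*p))*U + U = U*p*(4*U - 2*U*p) + U = U + U*p*(4*U - 2*U*p))
sqrt(t(63, -22) - 2743) = sqrt(-22*(1 - 2*(-22)*63**2 + 4*(-22)*63) - 2743) = sqrt(-22*(1 - 2*(-22)*3969 - 5544) - 2743) = sqrt(-22*(1 + 174636 - 5544) - 2743) = sqrt(-22*169093 - 2743) = sqrt(-3720046 - 2743) = sqrt(-3722789) = I*sqrt(3722789)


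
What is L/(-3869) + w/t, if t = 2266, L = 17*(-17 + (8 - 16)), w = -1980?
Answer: -304435/398507 ≈ -0.76394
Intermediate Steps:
L = -425 (L = 17*(-17 - 8) = 17*(-25) = -425)
L/(-3869) + w/t = -425/(-3869) - 1980/2266 = -425*(-1/3869) - 1980*1/2266 = 425/3869 - 90/103 = -304435/398507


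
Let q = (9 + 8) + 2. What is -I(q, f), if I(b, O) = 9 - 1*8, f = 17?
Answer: -1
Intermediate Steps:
q = 19 (q = 17 + 2 = 19)
I(b, O) = 1 (I(b, O) = 9 - 8 = 1)
-I(q, f) = -1*1 = -1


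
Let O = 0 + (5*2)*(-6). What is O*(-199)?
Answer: 11940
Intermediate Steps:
O = -60 (O = 0 + 10*(-6) = 0 - 60 = -60)
O*(-199) = -60*(-199) = 11940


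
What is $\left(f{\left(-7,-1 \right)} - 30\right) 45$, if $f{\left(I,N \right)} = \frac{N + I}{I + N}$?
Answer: $-1305$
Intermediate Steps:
$f{\left(I,N \right)} = 1$ ($f{\left(I,N \right)} = \frac{I + N}{I + N} = 1$)
$\left(f{\left(-7,-1 \right)} - 30\right) 45 = \left(1 - 30\right) 45 = \left(-29\right) 45 = -1305$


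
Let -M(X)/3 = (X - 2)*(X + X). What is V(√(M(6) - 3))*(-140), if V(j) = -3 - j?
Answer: 420 + 980*I*√3 ≈ 420.0 + 1697.4*I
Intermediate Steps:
M(X) = -6*X*(-2 + X) (M(X) = -3*(X - 2)*(X + X) = -3*(-2 + X)*2*X = -6*X*(-2 + X))
V(√(M(6) - 3))*(-140) = (-3 - √(6*6*(2 - 1*6) - 3))*(-140) = (-3 - √(6*6*(2 - 6) - 3))*(-140) = (-3 - √(6*6*(-4) - 3))*(-140) = (-3 - √(-144 - 3))*(-140) = (-3 - √(-147))*(-140) = (-3 - 7*I*√3)*(-140) = 420 + 980*I*√3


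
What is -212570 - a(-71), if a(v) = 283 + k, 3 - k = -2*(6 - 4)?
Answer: -212860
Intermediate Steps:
k = 7 (k = 3 - (-2)*(6 - 4) = 3 - (-2)*2 = 3 - 1*(-4) = 3 + 4 = 7)
a(v) = 290 (a(v) = 283 + 7 = 290)
-212570 - a(-71) = -212570 - 1*290 = -212570 - 290 = -212860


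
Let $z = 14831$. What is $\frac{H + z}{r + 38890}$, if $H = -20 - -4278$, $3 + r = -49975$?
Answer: $- \frac{303}{176} \approx -1.7216$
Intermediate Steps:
$r = -49978$ ($r = -3 - 49975 = -49978$)
$H = 4258$ ($H = -20 + 4278 = 4258$)
$\frac{H + z}{r + 38890} = \frac{4258 + 14831}{-49978 + 38890} = \frac{19089}{-11088} = 19089 \left(- \frac{1}{11088}\right) = - \frac{303}{176}$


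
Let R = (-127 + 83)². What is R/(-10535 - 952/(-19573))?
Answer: -37893328/206200603 ≈ -0.18377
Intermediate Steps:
R = 1936 (R = (-44)² = 1936)
R/(-10535 - 952/(-19573)) = 1936/(-10535 - 952/(-19573)) = 1936/(-10535 - 952*(-1/19573)) = 1936/(-10535 + 952/19573) = 1936/(-206200603/19573) = 1936*(-19573/206200603) = -37893328/206200603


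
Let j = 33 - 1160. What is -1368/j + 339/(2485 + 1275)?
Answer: 5525733/4237520 ≈ 1.3040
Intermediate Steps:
j = -1127
-1368/j + 339/(2485 + 1275) = -1368/(-1127) + 339/(2485 + 1275) = -1368*(-1/1127) + 339/3760 = 1368/1127 + 339*(1/3760) = 1368/1127 + 339/3760 = 5525733/4237520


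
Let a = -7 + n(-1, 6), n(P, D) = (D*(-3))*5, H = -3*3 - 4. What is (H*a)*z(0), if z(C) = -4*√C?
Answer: 0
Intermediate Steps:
H = -13 (H = -9 - 4 = -13)
n(P, D) = -15*D (n(P, D) = -3*D*5 = -15*D)
a = -97 (a = -7 - 15*6 = -7 - 90 = -97)
(H*a)*z(0) = (-13*(-97))*(-4*√0) = 1261*(-4*0) = 1261*0 = 0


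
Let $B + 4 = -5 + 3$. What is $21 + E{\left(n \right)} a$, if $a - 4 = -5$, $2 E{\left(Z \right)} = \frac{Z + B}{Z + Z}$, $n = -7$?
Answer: $\frac{575}{28} \approx 20.536$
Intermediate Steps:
$B = -6$ ($B = -4 + \left(-5 + 3\right) = -4 - 2 = -6$)
$E{\left(Z \right)} = \frac{-6 + Z}{4 Z}$ ($E{\left(Z \right)} = \frac{\left(Z - 6\right) \frac{1}{Z + Z}}{2} = \frac{\left(-6 + Z\right) \frac{1}{2 Z}}{2} = \frac{\frac{1}{2} \frac{1}{Z} \left(-6 + Z\right)}{2} = \frac{-6 + Z}{4 Z}$)
$a = -1$ ($a = 4 - 5 = -1$)
$21 + E{\left(n \right)} a = 21 + \frac{-6 - 7}{4 \left(-7\right)} \left(-1\right) = 21 + \frac{1}{4} \left(- \frac{1}{7}\right) \left(-13\right) \left(-1\right) = 21 + \frac{13}{28} \left(-1\right) = 21 - \frac{13}{28} = \frac{575}{28}$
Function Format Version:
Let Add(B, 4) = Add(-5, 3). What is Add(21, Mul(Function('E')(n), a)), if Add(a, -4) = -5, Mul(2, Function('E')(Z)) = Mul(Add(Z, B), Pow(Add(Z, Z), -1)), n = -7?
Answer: Rational(575, 28) ≈ 20.536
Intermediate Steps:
B = -6 (B = Add(-4, Add(-5, 3)) = Add(-4, -2) = -6)
Function('E')(Z) = Mul(Rational(1, 4), Pow(Z, -1), Add(-6, Z)) (Function('E')(Z) = Mul(Rational(1, 2), Mul(Add(Z, -6), Pow(Add(Z, Z), -1))) = Mul(Rational(1, 2), Mul(Add(-6, Z), Pow(Mul(2, Z), -1))) = Mul(Rational(1, 2), Mul(Add(-6, Z), Mul(Rational(1, 2), Pow(Z, -1)))) = Mul(Rational(1, 2), Mul(Rational(1, 2), Pow(Z, -1), Add(-6, Z))) = Mul(Rational(1, 4), Pow(Z, -1), Add(-6, Z)))
a = -1 (a = Add(4, -5) = -1)
Add(21, Mul(Function('E')(n), a)) = Add(21, Mul(Mul(Rational(1, 4), Pow(-7, -1), Add(-6, -7)), -1)) = Add(21, Mul(Mul(Rational(1, 4), Rational(-1, 7), -13), -1)) = Add(21, Mul(Rational(13, 28), -1)) = Add(21, Rational(-13, 28)) = Rational(575, 28)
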